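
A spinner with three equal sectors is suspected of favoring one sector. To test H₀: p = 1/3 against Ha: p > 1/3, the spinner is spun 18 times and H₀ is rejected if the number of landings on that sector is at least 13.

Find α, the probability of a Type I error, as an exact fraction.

The Type I error probability is α = P(K ≥ 13) computed under H₀, where K ~ Binomial(18, 1/3).
Summing C(18,j)(1/3)^j(2/3)^{18−j} for j = 13,…,18 gives 330313/387420489.

330313/387420489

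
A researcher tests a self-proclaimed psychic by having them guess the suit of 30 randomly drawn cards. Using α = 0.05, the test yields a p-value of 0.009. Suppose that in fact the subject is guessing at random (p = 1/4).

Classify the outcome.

The conventional null hypothesis is that the subject is guessing at random (p = 1/4).
Since p = 0.009 < α = 0.05, H₀ is rejected.
H₀ is true (actually the subject is guessing at random (p = 1/4)).
Rejecting a true H₀ is a Type I error.

Type I error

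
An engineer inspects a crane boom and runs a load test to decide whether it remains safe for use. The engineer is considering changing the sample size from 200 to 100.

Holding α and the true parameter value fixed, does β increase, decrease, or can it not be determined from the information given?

It increases.

With less data the test statistic is noisier; under Ha, more outcomes land inside the acceptance region.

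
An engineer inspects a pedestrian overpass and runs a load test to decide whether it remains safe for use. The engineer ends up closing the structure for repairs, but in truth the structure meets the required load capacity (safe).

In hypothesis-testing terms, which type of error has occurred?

Type I error

The null hypothesis here is that the structure meets the required load capacity (safe).
'Closing the structure for repairs' corresponds to rejecting H₀.
H₀ was rejected but H₀ is true — a Type I error (false positive).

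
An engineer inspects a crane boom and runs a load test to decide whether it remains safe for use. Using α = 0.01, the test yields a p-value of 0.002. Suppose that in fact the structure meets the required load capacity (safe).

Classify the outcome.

The conventional null hypothesis is that the structure meets the required load capacity (safe).
Since p = 0.002 < α = 0.01, H₀ is rejected.
H₀ is true (actually the structure meets the required load capacity (safe)).
Rejecting a true H₀ is a Type I error.

Type I error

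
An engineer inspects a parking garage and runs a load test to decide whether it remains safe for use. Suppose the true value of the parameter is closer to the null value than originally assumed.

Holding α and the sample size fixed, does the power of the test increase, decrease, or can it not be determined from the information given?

A smaller true effect puts the Ha sampling distribution closer to H₀, so more of it falls in the non-rejection region.
Since power = 1 − β and β increases, power decreases.

It decreases.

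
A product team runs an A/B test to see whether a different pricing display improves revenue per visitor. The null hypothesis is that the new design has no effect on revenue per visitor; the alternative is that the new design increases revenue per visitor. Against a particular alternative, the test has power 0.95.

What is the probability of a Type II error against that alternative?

Power = 1 − β, so β = 1 − 0.95 = 0.05.

0.05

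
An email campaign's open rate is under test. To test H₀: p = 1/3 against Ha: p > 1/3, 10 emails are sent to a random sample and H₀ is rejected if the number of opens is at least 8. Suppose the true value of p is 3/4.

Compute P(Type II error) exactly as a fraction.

124363/262144

β = P(fail to reject H₀ | Ha true) = P(X ≤ 7 | p = 3/4), X ~ Binomial(10, 3/4).
Adding the binomial probabilities P(X=0)+…+P(X=7) at p = 3/4 gives 124363/262144.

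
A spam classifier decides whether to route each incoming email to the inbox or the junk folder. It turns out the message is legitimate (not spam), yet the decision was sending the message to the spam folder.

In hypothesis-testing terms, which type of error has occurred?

Type I error

The null hypothesis here is that the message is legitimate (not spam).
'Sending the message to the spam folder' corresponds to rejecting H₀.
H₀ was rejected but H₀ is true — a Type I error (false positive).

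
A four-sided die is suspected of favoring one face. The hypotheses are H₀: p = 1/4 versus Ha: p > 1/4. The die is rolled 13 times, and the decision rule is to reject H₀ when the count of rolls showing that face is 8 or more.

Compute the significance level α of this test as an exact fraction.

23695/4194304

α = P(reject H₀ | H₀ true) = P(Y ≥ 8 | p = 1/4), with Y ~ Binomial(13, 1/4).
P(Y ≥ 8) = Σ_{j=8}^{13} C(13,j)·(1/4)^j·(3/4)^{13-j} = 23695/4194304.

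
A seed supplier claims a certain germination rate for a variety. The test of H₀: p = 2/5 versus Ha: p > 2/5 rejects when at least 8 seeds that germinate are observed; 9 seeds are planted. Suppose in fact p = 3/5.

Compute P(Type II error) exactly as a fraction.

1815344/1953125

A Type II error is failing to reject when Ha holds: with p = 3/5, β = P(S ≤ 7).
Equivalently, β = 1 − P(S ≥ 8) = 1815344/1953125.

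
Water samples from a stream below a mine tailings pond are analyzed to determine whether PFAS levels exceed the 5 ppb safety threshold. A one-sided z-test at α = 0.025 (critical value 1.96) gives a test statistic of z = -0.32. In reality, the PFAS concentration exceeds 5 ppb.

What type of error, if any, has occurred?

Type II error

The conventional null hypothesis is that the PFAS concentration is at or below 5 ppb (safe).
Since z = -0.32 ≤ z* = 1.96, H₀ is not rejected.
H₀ is false (actually the PFAS concentration exceeds 5 ppb).
Failing to reject a false H₀ is a Type II error.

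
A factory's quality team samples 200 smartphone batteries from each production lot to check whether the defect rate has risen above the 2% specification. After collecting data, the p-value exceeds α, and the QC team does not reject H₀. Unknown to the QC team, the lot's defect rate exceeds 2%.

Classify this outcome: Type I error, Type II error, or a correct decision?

The conventional null hypothesis here is that the lot's defect rate is 2% (within specification).
H₀ was not rejected, but H₀ is actually false.
Failing to reject a false null hypothesis is a Type II error (false negative).

Type II error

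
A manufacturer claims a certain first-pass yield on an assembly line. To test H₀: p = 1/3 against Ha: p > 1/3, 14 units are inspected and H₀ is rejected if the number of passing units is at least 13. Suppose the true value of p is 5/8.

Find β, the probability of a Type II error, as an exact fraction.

β = P(fail to reject H₀ | Ha true) = P(X ≤ 12 | p = 5/8), X ~ Binomial(14, 5/8).
Equivalently, β = 1 − P(X ≥ 13) = 4340673464229/4398046511104.

4340673464229/4398046511104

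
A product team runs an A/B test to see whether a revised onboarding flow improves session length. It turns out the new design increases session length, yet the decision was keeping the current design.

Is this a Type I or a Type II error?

The null hypothesis here is that the new design has no effect on session length.
'Keeping the current design' corresponds to failing to reject H₀.
H₀ was not rejected but H₀ is false — a Type II error (false negative).

Type II error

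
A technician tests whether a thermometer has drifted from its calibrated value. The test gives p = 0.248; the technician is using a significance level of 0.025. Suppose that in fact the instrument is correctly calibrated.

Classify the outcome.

No error — this is a correct decision.

The conventional null hypothesis is that the instrument is correctly calibrated.
Since p = 0.248 ≥ α = 0.025, H₀ is not rejected.
H₀ is true (actually the instrument is correctly calibrated).
The decision matches the true state — no error.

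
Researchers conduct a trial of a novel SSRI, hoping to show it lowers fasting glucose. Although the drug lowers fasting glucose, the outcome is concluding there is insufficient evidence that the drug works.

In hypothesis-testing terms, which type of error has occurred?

The null hypothesis here is that the drug has no effect on fasting glucose.
'Concluding there is insufficient evidence that the drug works' corresponds to failing to reject H₀.
H₀ was not rejected but H₀ is false — a Type II error (false negative).

Type II error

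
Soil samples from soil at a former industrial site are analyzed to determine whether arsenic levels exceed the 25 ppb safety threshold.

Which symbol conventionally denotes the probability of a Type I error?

α

P(Type I error) = P(reject H₀ | H₀ true) = α, the significance level.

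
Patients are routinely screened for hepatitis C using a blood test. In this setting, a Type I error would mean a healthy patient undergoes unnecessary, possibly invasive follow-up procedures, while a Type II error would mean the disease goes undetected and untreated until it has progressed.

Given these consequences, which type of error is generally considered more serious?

The Type II consequence (the disease goes undetected and untreated until it has progressed) is more severe than the Type I consequence (a healthy patient undergoes unnecessary, possibly invasive follow-up procedures).

Type II error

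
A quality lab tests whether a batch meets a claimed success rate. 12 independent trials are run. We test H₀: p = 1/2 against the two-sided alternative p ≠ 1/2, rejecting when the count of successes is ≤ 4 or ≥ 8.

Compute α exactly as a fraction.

397/1024

Under H₀, Y ~ Binomial(12, 1/2); α is the probability of landing in either tail, P(Y ≤ 4) + P(Y ≥ 8).
By symmetry, α = 2·P(Y ≤ 4) = 2·(1 + 12 + 66 + 220 + 495)/4096 = 1588/4096 = 397/1024.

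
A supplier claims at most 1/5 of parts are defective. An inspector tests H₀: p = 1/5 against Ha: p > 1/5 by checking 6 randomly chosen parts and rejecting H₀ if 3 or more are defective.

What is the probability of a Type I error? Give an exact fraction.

309/3125

α = P(reject H₀ | H₀ true) = P(K ≥ 3 | p = 1/5), K ~ Binomial(6, 1/5).
Computing the lower-tail complement: 1 − 2816/3125 = 309/3125.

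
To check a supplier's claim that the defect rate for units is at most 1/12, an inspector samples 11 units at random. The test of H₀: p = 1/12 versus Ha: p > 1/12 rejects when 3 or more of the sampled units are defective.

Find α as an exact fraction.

1581403943/27518828544

The significance level is the probability, assuming p = 1/12, of seeing 3 or more defectives in 11 draws.
α = 1 − P(S ≤ 2) = 1 − 25937424601/27518828544 = 1581403943/27518828544.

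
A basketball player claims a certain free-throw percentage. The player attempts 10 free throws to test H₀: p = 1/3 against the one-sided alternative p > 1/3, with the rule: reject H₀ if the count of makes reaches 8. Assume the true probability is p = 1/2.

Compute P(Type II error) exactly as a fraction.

121/128

A Type II error is failing to reject when Ha holds: with p = 1/2, β = P(S ≤ 7).
Adding the binomial probabilities P(S=0)+…+P(S=7) at p = 1/2 gives 121/128.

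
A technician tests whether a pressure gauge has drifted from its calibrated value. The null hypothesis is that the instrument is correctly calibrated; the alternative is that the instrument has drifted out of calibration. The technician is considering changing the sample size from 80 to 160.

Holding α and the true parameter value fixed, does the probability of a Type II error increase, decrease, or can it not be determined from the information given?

Increasing n separates the H₀ and Ha sampling distributions, so under Ha fewer outcomes land in the acceptance region.

It decreases.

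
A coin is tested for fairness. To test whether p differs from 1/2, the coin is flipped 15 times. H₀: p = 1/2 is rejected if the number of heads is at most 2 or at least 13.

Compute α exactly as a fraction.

Under H₀, S ~ Binomial(15, 1/2); α is the probability of landing in either tail, P(S ≤ 2) + P(S ≥ 13).
Each tail has probability (1 + 15 + 105)/32768; doubling gives α = 242/32768 = 121/16384.

121/16384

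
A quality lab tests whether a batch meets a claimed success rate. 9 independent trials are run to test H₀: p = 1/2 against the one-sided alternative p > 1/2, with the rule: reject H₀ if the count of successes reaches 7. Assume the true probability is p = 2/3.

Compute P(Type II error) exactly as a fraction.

12259/19683

A Type II error is failing to reject when Ha holds: with p = 2/3, β = P(K ≤ 6).
Equivalently, β = 1 − P(K ≥ 7) = 12259/19683.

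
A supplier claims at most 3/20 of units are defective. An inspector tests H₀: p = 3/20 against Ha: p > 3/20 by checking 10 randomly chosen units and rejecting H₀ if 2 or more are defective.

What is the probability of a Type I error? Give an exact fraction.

4666369804641/10240000000000

Under H₀, S ~ Binomial(10, 3/20); the Type I error rate is P(S ≥ 2).
α = 1 − P(S ≤ 1) = 1 − 5573630195359/10240000000000 = 4666369804641/10240000000000.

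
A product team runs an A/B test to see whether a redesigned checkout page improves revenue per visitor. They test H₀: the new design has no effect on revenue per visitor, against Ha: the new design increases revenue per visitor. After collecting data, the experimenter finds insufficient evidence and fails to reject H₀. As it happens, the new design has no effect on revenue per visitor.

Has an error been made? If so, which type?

No error — this is a correct decision.

The test retained a true H₀ — the decision matches the true state.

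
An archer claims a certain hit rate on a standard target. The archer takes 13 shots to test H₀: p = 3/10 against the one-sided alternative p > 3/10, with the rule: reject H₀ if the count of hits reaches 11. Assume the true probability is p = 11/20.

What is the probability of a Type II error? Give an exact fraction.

Under the alternative p = 11/20, Y ~ Binomial(13, 11/20); β is the probability the test does not reject, P(Y < 11).
Equivalently, β = 1 − P(Y ≥ 11) = 39857841016429707/40960000000000000.

39857841016429707/40960000000000000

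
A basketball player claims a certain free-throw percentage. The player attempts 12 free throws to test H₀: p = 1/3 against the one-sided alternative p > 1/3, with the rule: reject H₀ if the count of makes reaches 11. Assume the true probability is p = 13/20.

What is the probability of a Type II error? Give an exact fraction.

Under the alternative p = 13/20, X ~ Binomial(12, 13/20); β is the probability the test does not reject, P(X < 11).
Adding the binomial probabilities P(X=0)+…+P(X=10) at p = 13/20 gives 3922160441778411/4096000000000000.

3922160441778411/4096000000000000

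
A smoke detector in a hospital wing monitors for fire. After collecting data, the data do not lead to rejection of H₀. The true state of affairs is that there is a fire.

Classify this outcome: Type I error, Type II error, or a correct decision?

The conventional null hypothesis here is that there is no fire.
H₀ was not rejected, but H₀ is actually false.
Failing to reject a false null hypothesis is a Type II error (false negative).

Type II error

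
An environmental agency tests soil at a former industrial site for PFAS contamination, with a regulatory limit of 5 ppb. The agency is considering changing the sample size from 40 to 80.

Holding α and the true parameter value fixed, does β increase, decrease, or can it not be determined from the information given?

More data shrinks sampling variability; the test statistic under Ha concentrates further from the null value, making rejection more likely.

It decreases.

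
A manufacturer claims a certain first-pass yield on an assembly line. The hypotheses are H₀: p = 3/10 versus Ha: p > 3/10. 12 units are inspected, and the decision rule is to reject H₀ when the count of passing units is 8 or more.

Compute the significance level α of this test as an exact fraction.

α = P(reject H₀ | H₀ true) = P(K ≥ 8 | p = 3/10), with K ~ Binomial(12, 3/10).
Adding the binomial terms for j = 8 through 12 with p = 3/10 yields 948937113/100000000000.

948937113/100000000000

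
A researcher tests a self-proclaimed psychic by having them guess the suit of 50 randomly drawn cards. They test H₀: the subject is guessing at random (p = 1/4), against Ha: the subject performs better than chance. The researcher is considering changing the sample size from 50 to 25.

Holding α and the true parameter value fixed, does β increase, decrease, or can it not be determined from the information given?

Reducing n widens both sampling distributions, so the test has less ability to distinguish Ha from H₀.

It increases.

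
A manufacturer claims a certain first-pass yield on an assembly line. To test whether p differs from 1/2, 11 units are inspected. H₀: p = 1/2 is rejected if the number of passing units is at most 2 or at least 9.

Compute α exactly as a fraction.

The significance level is the null-hypothesis probability of the rejection region {≤2} ∪ {≥9}.
The two tails are symmetric, so α = 2·(1 + 11 + 55)/2^11 = 134/2048 = 67/1024.

67/1024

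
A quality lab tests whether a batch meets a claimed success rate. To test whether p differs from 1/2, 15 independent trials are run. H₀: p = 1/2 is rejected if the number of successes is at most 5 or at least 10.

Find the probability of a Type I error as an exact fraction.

309/1024

The significance level is the null-hypothesis probability of the rejection region {≤5} ∪ {≥10}.
Each tail has probability (1 + 15 + 105 + 455 + 1365 + 3003)/32768; doubling gives α = 9888/32768 = 309/1024.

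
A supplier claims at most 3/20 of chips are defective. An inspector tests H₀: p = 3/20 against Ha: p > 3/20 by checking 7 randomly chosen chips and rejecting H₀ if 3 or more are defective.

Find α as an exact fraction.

α = P(reject H₀ | H₀ true) = P(X ≥ 3 | p = 3/20), X ~ Binomial(7, 3/20).
Computing the lower-tail complement: 1 − 237116119/256000000 = 18883881/256000000.

18883881/256000000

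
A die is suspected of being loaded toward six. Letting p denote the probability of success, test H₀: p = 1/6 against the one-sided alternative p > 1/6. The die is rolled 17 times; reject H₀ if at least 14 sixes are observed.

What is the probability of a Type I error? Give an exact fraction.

Under H₀, X ~ Binomial(17, 1/6), and α = P(X ≥ 14).
Adding the binomial terms for j = 14 through 17 with p = 1/6 yields 44243/8463329722368.

44243/8463329722368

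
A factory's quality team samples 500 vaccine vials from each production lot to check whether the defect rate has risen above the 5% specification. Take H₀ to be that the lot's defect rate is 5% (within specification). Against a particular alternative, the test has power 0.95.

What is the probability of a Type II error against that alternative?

Power = 1 − β, so β = 1 − 0.95 = 0.05.

0.05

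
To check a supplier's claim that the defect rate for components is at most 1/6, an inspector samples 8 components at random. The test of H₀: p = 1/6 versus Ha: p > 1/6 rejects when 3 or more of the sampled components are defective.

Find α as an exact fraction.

75497/559872

The significance level is the probability, assuming p = 1/6, of seeing 3 or more defectives in 8 draws.
Computing the lower-tail complement: 1 − 484375/559872 = 75497/559872.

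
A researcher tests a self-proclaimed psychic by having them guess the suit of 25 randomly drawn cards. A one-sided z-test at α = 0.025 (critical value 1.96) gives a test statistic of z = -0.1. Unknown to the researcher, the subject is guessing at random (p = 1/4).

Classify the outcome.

No error (correct decision).

The conventional null hypothesis is that the subject is guessing at random (p = 1/4).
Since z = -0.1 ≤ z* = 1.96, H₀ is not rejected.
H₀ is true (actually the subject is guessing at random (p = 1/4)).
The decision matches the true state — no error.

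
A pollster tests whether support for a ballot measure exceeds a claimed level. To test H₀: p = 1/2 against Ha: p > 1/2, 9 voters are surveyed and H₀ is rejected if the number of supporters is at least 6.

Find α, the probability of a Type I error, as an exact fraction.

65/256

The Type I error probability is α = P(X ≥ 6) computed under H₀, where X ~ Binomial(9, 1/2).
Summing the upper tail: (84 + 36 + 9 + 1) / 2^9 = 130/512 = 65/256.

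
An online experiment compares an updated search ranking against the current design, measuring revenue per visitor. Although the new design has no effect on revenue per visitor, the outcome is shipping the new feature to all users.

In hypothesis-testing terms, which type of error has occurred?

Type I error

The null hypothesis here is that the new design has no effect on revenue per visitor.
'Shipping the new feature to all users' corresponds to rejecting H₀.
H₀ was rejected but H₀ is true — a Type I error (false positive).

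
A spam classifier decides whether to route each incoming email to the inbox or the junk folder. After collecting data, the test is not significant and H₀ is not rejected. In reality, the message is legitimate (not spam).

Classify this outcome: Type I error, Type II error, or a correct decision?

Neither — the decision is correct.

The conventional null hypothesis here is that the message is legitimate (not spam).
The test retained a true H₀ — the decision matches the true state.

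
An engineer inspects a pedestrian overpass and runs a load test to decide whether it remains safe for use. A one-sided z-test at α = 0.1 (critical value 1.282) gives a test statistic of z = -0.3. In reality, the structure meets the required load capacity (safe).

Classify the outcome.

The conventional null hypothesis is that the structure meets the required load capacity (safe).
Since z = -0.3 ≤ z* = 1.282, H₀ is not rejected.
H₀ is true (actually the structure meets the required load capacity (safe)).
The decision matches the true state — no error.

Neither — the decision is correct.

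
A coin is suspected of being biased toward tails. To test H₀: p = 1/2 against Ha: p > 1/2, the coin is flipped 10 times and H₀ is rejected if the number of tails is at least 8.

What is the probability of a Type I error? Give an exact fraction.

α = P(reject H₀ | H₀ true) = P(K ≥ 8 | p = 1/2), with K ~ Binomial(10, 1/2).
P(K ≥ 8) = [C(10,8) + C(10,9) + C(10,10)] / 2^10 = (45 + 10 + 1) / 1024 = 56/1024 = 7/128.

7/128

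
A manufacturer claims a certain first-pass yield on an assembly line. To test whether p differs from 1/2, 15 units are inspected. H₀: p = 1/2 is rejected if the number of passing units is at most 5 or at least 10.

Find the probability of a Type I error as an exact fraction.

309/1024

α = P(X ≤ 5 or X ≥ 10 | p = 1/2), X ~ Binomial(15, 1/2).
The two tails are symmetric, so α = 2·(1 + 15 + 105 + 455 + 1365 + 3003)/2^15 = 9888/32768 = 309/1024.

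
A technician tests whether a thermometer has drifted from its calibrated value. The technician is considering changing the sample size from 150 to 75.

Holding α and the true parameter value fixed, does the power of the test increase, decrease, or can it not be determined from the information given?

It decreases.

A smaller sample increases the standard error, so the sampling distributions under H₀ and Ha overlap more.
Since power = 1 − β and β increases, power decreases.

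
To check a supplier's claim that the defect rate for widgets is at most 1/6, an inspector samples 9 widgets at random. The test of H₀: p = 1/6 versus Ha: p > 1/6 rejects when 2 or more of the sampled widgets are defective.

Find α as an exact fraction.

2304473/5038848

The significance level is the probability, assuming p = 1/6, of seeing 2 or more defectives in 9 draws.
Via the complement, α = 1 − Σ_{j=0}^{1} C(9,j)(1/6)^j(5/6)^{9-j} = 2304473/5038848.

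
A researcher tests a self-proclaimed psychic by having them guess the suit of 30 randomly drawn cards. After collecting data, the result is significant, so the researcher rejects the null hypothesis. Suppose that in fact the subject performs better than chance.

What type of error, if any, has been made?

The conventional null hypothesis here is that the subject is guessing at random (p = 1/4).
The test rejected a false H₀ — the decision matches the true state.

No error (correct decision).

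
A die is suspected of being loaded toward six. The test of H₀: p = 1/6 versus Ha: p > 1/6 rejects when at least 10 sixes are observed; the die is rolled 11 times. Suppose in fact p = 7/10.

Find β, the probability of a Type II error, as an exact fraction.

Under the alternative p = 7/10, X ~ Binomial(11, 7/10); β is the probability the test does not reject, P(X < 10).
Equivalently, β = 1 − P(X ≥ 10) = 2217524751/2500000000.

2217524751/2500000000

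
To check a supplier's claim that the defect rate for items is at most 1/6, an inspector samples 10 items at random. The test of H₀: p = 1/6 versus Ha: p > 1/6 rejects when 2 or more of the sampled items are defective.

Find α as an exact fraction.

10389767/20155392

Under H₀, X ~ Binomial(10, 1/6); the Type I error rate is P(X ≥ 2).
Computing the lower-tail complement: 1 − 9765625/20155392 = 10389767/20155392.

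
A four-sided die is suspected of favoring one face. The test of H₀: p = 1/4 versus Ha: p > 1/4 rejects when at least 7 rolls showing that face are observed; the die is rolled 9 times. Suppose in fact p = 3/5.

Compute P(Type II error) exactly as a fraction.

Under the alternative p = 3/5, K ~ Binomial(9, 3/5); β is the probability the test does not reject, P(K < 7).
Summing C(9,j)·(3/5)^j·(2/5)^{9-j} for j = 0..6 gives 1500416/1953125.

1500416/1953125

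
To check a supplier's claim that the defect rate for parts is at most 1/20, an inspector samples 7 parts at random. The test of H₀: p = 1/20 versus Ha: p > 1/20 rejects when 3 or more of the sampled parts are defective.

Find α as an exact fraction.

The significance level is the probability, assuming p = 1/20, of seeing 3 or more defectives in 7 draws.
Via the complement, α = 1 − Σ_{j=0}^{2} C(7,j)(1/20)^j(19/20)^{7-j} = 961803/256000000.

961803/256000000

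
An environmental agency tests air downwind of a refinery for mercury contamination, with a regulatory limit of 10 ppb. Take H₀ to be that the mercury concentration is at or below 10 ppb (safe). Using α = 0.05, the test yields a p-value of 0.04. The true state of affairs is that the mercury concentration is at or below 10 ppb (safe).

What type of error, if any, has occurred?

Since p = 0.04 < α = 0.05, H₀ is rejected.
H₀ is true (actually the mercury concentration is at or below 10 ppb (safe)).
Rejecting a true H₀ is a Type I error.

Type I error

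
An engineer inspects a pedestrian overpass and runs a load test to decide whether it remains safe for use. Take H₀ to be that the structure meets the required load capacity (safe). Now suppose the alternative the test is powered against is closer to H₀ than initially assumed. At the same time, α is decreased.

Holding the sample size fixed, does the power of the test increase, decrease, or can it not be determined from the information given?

A smaller departure from H₀ means the test statistic under Ha is distributed closer to where it would be under H₀; rejection becomes less likely. Lowering α raises the bar for rejection; under Ha, the test now fails to reject on outcomes it previously would have rejected. Both changes push β in the same direction.
Since power = 1 − β and β increases, power decreases.

It decreases.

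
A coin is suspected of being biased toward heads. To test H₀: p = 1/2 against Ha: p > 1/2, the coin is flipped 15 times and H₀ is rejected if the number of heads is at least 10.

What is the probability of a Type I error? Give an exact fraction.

309/2048

The Type I error probability is α = P(S ≥ 10) computed under H₀, where S ~ Binomial(15, 1/2).
That's C(15,10) + C(15,11) + C(15,12) + C(15,13) + C(15,14) + C(15,15) over 2^15, i.e. (3003 + 1365 + 455 + 105 + 15 + 1)/32768 = 4944/32768 = 309/2048.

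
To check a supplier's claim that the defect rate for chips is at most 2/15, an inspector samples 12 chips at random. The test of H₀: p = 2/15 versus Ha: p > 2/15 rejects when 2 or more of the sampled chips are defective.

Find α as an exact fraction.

63436403311256/129746337890625

α = P(reject H₀ | H₀ true) = P(Y ≥ 2 | p = 2/15), Y ~ Binomial(12, 2/15).
Computing the lower-tail complement: 1 − 66309934579369/129746337890625 = 63436403311256/129746337890625.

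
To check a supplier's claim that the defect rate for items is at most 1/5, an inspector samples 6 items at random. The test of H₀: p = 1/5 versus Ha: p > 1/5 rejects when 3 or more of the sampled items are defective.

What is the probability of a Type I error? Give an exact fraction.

Under H₀, S ~ Binomial(6, 1/5); the Type I error rate is P(S ≥ 3).
Via the complement, α = 1 − Σ_{j=0}^{2} C(6,j)(1/5)^j(4/5)^{6-j} = 309/3125.

309/3125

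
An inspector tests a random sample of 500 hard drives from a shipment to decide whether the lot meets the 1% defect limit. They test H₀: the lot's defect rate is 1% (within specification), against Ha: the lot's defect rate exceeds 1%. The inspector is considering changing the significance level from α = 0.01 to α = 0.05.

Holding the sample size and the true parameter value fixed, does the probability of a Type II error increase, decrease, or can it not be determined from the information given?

With a larger α the critical value moves toward the center, so more of the Ha sampling distribution lies in the rejection region.

It decreases.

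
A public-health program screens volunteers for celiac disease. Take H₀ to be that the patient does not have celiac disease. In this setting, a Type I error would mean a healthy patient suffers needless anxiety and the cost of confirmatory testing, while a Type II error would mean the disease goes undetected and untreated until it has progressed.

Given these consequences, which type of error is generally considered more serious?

Type II error

The Type II consequence (the disease goes undetected and untreated until it has progressed) is more severe than the Type I consequence (a healthy patient suffers needless anxiety and the cost of confirmatory testing).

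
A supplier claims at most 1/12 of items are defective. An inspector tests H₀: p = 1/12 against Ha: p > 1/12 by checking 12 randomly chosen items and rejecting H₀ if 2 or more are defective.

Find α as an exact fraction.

Under H₀, S ~ Binomial(12, 1/12); the Type I error rate is P(S ≥ 2).
α = 1 − P(S ≤ 1) = 1 − 6562168424053/8916100448256 = 2353932024203/8916100448256.

2353932024203/8916100448256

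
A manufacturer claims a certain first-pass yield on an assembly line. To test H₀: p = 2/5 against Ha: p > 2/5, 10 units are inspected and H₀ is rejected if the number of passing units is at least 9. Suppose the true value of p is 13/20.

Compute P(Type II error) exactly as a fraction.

9359826552041/10240000000000

A Type II error is failing to reject when Ha holds: with p = 13/20, β = P(K ≤ 8).
Adding the binomial probabilities P(K=0)+…+P(K=8) at p = 13/20 gives 9359826552041/10240000000000.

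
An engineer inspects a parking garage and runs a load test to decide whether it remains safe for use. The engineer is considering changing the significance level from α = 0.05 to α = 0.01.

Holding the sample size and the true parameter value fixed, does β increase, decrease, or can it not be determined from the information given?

It increases.

Tightening α shrinks the rejection region. When Ha holds, fewer sample outcomes clear the stricter threshold, so more fall in the acceptance region.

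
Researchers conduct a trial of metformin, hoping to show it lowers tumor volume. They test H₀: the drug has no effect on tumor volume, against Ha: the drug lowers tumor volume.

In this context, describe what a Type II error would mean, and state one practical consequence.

A Type II error is failing to reject H₀ when H₀ is false.
Here that means concluding there is insufficient evidence that the drug works when actually the drug lowers tumor volume.

A Type II error would mean concluding that the drug has no effect on tumor volume (or at least failing to establish that the drug lowers tumor volume) when in fact the drug lowers tumor volume. Consequence: the development investment is written off despite the drug actually working.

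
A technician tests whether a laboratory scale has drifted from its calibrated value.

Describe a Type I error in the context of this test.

With the conventional null hypothesis that the instrument is correctly calibrated:
A Type I error is rejecting H₀ when H₀ is true.
Here that means pulling the instrument for recalibration when actually the instrument is correctly calibrated.

A Type I error would mean concluding that the instrument has drifted out of calibration when in fact the instrument is correctly calibrated.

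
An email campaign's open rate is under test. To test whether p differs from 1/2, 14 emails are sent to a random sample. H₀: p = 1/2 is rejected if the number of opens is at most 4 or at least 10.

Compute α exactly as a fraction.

Under H₀, X ~ Binomial(14, 1/2); α is the probability of landing in either tail, P(X ≤ 4) + P(X ≥ 10).
By symmetry, α = 2·P(X ≤ 4) = 2·(1 + 14 + 91 + 364 + 1001)/16384 = 2942/16384 = 1471/8192.

1471/8192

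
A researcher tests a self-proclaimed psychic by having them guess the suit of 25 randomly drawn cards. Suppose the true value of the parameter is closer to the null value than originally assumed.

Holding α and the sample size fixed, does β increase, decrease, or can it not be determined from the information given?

It increases.

A smaller true effect puts the Ha sampling distribution closer to H₀, so more of it falls in the non-rejection region.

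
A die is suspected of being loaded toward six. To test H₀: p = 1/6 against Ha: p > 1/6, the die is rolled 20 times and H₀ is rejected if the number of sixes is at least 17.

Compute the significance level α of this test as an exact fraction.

49117/1218719480020992

The Type I error probability is α = P(Y ≥ 17) computed under H₀, where Y ~ Binomial(20, 1/6).
Summing C(20,j)(1/6)^j(5/6)^{20−j} for j = 17,…,20 gives 49117/1218719480020992.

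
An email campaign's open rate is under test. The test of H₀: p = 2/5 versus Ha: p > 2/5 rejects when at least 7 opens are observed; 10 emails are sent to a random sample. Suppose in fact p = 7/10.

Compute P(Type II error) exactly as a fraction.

A Type II error is failing to reject when Ha holds: with p = 7/10, β = P(K ≤ 6).
Equivalently, β = 1 − P(K ≥ 7) = 218993301/625000000.

218993301/625000000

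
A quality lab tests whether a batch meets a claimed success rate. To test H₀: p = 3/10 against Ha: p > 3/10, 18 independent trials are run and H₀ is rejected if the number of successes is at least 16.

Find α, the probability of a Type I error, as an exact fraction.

Under H₀, S ~ Binomial(18, 3/10), and α = P(S ≥ 16).
Adding the binomial terms for j = 16 through 18 with p = 3/10 yields 84845087091/250000000000000000.

84845087091/250000000000000000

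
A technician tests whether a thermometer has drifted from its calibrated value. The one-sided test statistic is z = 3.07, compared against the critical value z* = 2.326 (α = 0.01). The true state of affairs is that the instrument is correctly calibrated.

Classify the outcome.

Type I error

The conventional null hypothesis is that the instrument is correctly calibrated.
Since z = 3.07 > z* = 2.326, H₀ is rejected.
H₀ is true (actually the instrument is correctly calibrated).
Rejecting a true H₀ is a Type I error.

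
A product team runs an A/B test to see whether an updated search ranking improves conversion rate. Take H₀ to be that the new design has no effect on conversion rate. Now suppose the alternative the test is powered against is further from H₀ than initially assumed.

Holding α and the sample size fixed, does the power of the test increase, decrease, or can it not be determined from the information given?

A larger true effect moves the Ha sampling distribution further from the H₀ critical value, making rejection more likely when Ha is true.
Since power = 1 − β and β decreases, power increases.

It increases.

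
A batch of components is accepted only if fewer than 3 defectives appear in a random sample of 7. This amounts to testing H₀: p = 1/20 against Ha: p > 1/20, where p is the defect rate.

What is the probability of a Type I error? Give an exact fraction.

961803/256000000

The significance level is the probability, assuming p = 1/20, of seeing 3 or more defectives in 7 draws.
α = 1 − P(Y ≤ 2) = 1 − 255038197/256000000 = 961803/256000000.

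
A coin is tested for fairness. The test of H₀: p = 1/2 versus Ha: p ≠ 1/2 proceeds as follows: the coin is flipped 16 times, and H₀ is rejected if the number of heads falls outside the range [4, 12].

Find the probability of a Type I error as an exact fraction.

α = P(K ≤ 3 or K ≥ 13 | p = 1/2), K ~ Binomial(16, 1/2).
Each tail has probability (1 + 16 + 120 + 560)/65536; doubling gives α = 1394/65536 = 697/32768.

697/32768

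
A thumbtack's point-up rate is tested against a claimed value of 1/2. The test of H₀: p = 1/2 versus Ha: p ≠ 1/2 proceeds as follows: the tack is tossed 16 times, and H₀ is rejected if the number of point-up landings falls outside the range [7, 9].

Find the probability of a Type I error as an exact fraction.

Under H₀, K ~ Binomial(16, 1/2); α is the probability of landing in either tail, P(K ≤ 6) + P(K ≥ 10).
Each tail has probability (1 + 16 + 120 + 560 + 1820 + 4368 + 8008)/65536; doubling gives α = 29786/65536 = 14893/32768.

14893/32768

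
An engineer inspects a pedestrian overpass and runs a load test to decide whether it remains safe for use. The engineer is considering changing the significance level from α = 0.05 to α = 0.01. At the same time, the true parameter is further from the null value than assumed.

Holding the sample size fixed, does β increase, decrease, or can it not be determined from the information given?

Cannot be determined from the information given.

The first change alone would make β increase; the second alone would make β decrease. Which effect dominates depends on the magnitudes, which are not given.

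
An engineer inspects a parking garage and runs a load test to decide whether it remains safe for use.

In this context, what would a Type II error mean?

A Type II error would mean concluding that the structure meets the required load capacity (safe) (or at least failing to establish that the structure is structurally deficient) when in fact the structure is structurally deficient.

With the conventional null hypothesis that the structure meets the required load capacity (safe):
A Type II error is failing to reject H₀ when H₀ is false.
Here that means keeping the structure open when actually the structure is structurally deficient.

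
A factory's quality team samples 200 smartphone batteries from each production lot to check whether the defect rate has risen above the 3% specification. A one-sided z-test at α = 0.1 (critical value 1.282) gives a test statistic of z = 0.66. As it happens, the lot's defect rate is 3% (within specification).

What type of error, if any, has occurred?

Neither — the decision is correct.

The conventional null hypothesis is that the lot's defect rate is 3% (within specification).
Since z = 0.66 ≤ z* = 1.282, H₀ is not rejected.
H₀ is true (actually the lot's defect rate is 3% (within specification)).
The decision matches the true state — no error.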